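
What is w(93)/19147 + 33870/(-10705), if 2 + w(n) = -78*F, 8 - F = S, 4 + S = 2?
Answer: -131376040/40993727 ≈ -3.2048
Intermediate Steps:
S = -2 (S = -4 + 2 = -2)
F = 10 (F = 8 - 1*(-2) = 8 + 2 = 10)
w(n) = -782 (w(n) = -2 - 78*10 = -2 - 780 = -782)
w(93)/19147 + 33870/(-10705) = -782/19147 + 33870/(-10705) = -782*1/19147 + 33870*(-1/10705) = -782/19147 - 6774/2141 = -131376040/40993727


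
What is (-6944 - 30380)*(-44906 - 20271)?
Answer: 2432666348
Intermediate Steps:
(-6944 - 30380)*(-44906 - 20271) = -37324*(-65177) = 2432666348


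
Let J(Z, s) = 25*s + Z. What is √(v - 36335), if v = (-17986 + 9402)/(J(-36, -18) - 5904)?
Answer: I*√41210541715/1065 ≈ 190.61*I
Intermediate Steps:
J(Z, s) = Z + 25*s
v = 4292/3195 (v = (-17986 + 9402)/((-36 + 25*(-18)) - 5904) = -8584/((-36 - 450) - 5904) = -8584/(-486 - 5904) = -8584/(-6390) = -8584*(-1/6390) = 4292/3195 ≈ 1.3433)
√(v - 36335) = √(4292/3195 - 36335) = √(-116086033/3195) = I*√41210541715/1065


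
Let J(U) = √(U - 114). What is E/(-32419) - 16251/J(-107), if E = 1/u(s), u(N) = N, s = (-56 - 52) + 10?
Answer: 1/3177062 + 16251*I*√221/221 ≈ 3.1476e-7 + 1093.2*I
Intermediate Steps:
s = -98 (s = -108 + 10 = -98)
J(U) = √(-114 + U)
E = -1/98 (E = 1/(-98) = -1/98 ≈ -0.010204)
E/(-32419) - 16251/J(-107) = -1/98/(-32419) - 16251/√(-114 - 107) = -1/98*(-1/32419) - 16251*(-I*√221/221) = 1/3177062 - 16251*(-I*√221/221) = 1/3177062 - (-16251)*I*√221/221 = 1/3177062 + 16251*I*√221/221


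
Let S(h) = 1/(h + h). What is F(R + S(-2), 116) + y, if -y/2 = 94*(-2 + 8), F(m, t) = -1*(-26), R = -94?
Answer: -1102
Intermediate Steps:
S(h) = 1/(2*h)
F(m, t) = 26
y = -1128 (y = -188*(-2 + 8) = -188*6 = -2*564 = -1128)
F(R + S(-2), 116) + y = 26 - 1128 = -1102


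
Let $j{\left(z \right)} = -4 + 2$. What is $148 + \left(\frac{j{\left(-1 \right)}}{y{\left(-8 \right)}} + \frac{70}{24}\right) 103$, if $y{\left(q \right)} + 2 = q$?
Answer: $\frac{28141}{60} \approx 469.02$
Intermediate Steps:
$j{\left(z \right)} = -2$
$y{\left(q \right)} = -2 + q$
$148 + \left(\frac{j{\left(-1 \right)}}{y{\left(-8 \right)}} + \frac{70}{24}\right) 103 = 148 + \left(- \frac{2}{-2 - 8} + \frac{70}{24}\right) 103 = 148 + \left(- \frac{2}{-10} + 70 \cdot \frac{1}{24}\right) 103 = 148 + \left(\left(-2\right) \left(- \frac{1}{10}\right) + \frac{35}{12}\right) 103 = 148 + \left(\frac{1}{5} + \frac{35}{12}\right) 103 = 148 + \frac{187}{60} \cdot 103 = 148 + \frac{19261}{60} = \frac{28141}{60}$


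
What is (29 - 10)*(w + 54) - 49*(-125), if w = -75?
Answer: 5726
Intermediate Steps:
(29 - 10)*(w + 54) - 49*(-125) = (29 - 10)*(-75 + 54) - 49*(-125) = 19*(-21) + 6125 = -399 + 6125 = 5726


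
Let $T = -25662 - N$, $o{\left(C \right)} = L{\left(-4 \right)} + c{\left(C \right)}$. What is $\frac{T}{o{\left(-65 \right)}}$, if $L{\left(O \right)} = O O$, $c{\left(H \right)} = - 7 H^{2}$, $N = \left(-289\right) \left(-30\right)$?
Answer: $\frac{11444}{9853} \approx 1.1615$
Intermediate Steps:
$N = 8670$
$L{\left(O \right)} = O^{2}$
$o{\left(C \right)} = 16 - 7 C^{2}$ ($o{\left(C \right)} = \left(-4\right)^{2} - 7 C^{2} = 16 - 7 C^{2}$)
$T = -34332$ ($T = -25662 - 8670 = -34332$)
$\frac{T}{o{\left(-65 \right)}} = - \frac{34332}{16 - 7 \left(-65\right)^{2}} = - \frac{34332}{16 - 29575} = - \frac{34332}{-29559} = \left(-34332\right) \left(- \frac{1}{29559}\right) = \frac{11444}{9853}$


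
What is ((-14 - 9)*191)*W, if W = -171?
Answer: 751203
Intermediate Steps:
((-14 - 9)*191)*W = ((-14 - 9)*191)*(-171) = -23*191*(-171) = -4393*(-171) = 751203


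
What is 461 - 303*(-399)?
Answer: 121358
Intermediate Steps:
461 - 303*(-399) = 461 + 120897 = 121358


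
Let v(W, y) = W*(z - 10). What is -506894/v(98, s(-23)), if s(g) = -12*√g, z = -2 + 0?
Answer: 253447/588 ≈ 431.03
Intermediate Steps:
z = -2
v(W, y) = -12*W (v(W, y) = W*(-2 - 10) = W*(-12) = -12*W)
-506894/v(98, s(-23)) = -506894/((-12*98)) = -506894/(-1176) = -506894*(-1/1176) = 253447/588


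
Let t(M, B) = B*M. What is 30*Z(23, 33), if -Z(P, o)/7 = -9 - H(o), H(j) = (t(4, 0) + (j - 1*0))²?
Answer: 230580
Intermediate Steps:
H(j) = j² (H(j) = (0*4 + (j - 1*0))² = (0 + (j + 0))² = (0 + j)² = j²)
Z(P, o) = 63 + 7*o² (Z(P, o) = -7*(-9 - o²) = 63 + 7*o²)
30*Z(23, 33) = 30*(63 + 7*33²) = 30*(63 + 7*1089) = 30*(63 + 7623) = 30*7686 = 230580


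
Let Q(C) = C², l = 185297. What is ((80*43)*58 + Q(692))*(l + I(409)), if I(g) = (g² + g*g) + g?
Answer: 352941486912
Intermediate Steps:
I(g) = g + 2*g² (I(g) = (g² + g²) + g = 2*g² + g = g + 2*g²)
((80*43)*58 + Q(692))*(l + I(409)) = ((80*43)*58 + 692²)*(185297 + 409*(1 + 2*409)) = (3440*58 + 478864)*(185297 + 409*(1 + 818)) = (199520 + 478864)*(185297 + 409*819) = 678384*(185297 + 334971) = 678384*520268 = 352941486912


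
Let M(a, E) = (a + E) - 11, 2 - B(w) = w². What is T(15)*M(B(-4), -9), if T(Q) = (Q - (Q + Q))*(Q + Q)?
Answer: 15300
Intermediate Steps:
B(w) = 2 - w²
T(Q) = -2*Q² (T(Q) = (Q - 2*Q)*(2*Q) = (-Q)*(2*Q) = -2*Q²)
M(a, E) = -11 + E + a (M(a, E) = (E + a) - 11 = -11 + E + a)
T(15)*M(B(-4), -9) = (-2*15²)*(-11 - 9 + (2 - 1*(-4)²)) = (-2*225)*(-11 - 9 + (2 - 1*16)) = -450*(-11 - 9 + (2 - 16)) = -450*(-11 - 9 - 14) = -450*(-34) = 15300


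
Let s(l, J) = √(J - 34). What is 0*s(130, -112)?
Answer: 0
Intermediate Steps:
s(l, J) = √(-34 + J)
0*s(130, -112) = 0*√(-34 - 112) = 0*√(-146) = 0*(I*√146) = 0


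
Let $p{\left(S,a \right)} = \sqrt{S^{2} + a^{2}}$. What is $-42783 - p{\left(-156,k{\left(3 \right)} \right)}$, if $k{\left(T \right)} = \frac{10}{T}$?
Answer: $-42783 - \frac{2 \sqrt{54781}}{3} \approx -42939.0$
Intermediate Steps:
$-42783 - p{\left(-156,k{\left(3 \right)} \right)} = -42783 - \sqrt{\left(-156\right)^{2} + \left(\frac{10}{3}\right)^{2}} = -42783 - \sqrt{24336 + \left(10 \cdot \frac{1}{3}\right)^{2}} = -42783 - \sqrt{24336 + \left(\frac{10}{3}\right)^{2}} = -42783 - \sqrt{24336 + \frac{100}{9}} = -42783 - \sqrt{\frac{219124}{9}} = -42783 - \frac{2 \sqrt{54781}}{3}$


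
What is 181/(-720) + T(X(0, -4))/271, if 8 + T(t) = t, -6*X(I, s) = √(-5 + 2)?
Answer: -54811/195120 - I*√3/1626 ≈ -0.28091 - 0.0010652*I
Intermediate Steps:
X(I, s) = -I*√3/6 (X(I, s) = -√(-5 + 2)/6 = -I*√3/6)
T(t) = -8 + t
181/(-720) + T(X(0, -4))/271 = 181/(-720) + (-8 - I*√3/6)/271 = 181*(-1/720) + (-8 - I*√3/6)*(1/271) = -181/720 + (-8/271 - I*√3/1626) = -54811/195120 - I*√3/1626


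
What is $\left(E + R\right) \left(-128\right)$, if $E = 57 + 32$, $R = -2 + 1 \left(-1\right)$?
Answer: $-11008$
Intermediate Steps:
$R = -3$ ($R = -2 - 1 = -3$)
$E = 89$
$\left(E + R\right) \left(-128\right) = \left(89 - 3\right) \left(-128\right) = 86 \left(-128\right) = -11008$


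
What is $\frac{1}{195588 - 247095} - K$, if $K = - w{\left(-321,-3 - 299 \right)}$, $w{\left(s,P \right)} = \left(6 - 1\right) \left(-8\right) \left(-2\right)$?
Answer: $\frac{4120559}{51507} \approx 80.0$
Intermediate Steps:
$w{\left(s,P \right)} = 80$ ($w{\left(s,P \right)} = \left(6 - 1\right) \left(-8\right) \left(-2\right) = 5 \left(-8\right) \left(-2\right) = \left(-40\right) \left(-2\right) = 80$)
$K = -80$ ($K = \left(-1\right) 80 = -80$)
$\frac{1}{195588 - 247095} - K = \frac{1}{195588 - 247095} - -80 = \frac{1}{-51507} + 80 = - \frac{1}{51507} + 80 = \frac{4120559}{51507}$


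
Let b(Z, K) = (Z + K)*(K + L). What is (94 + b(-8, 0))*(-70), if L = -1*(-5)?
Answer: -3780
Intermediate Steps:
L = 5
b(Z, K) = (5 + K)*(K + Z) (b(Z, K) = (Z + K)*(K + 5) = (K + Z)*(5 + K) = (5 + K)*(K + Z))
(94 + b(-8, 0))*(-70) = (94 + (0² + 5*0 + 5*(-8) + 0*(-8)))*(-70) = (94 + (0 + 0 - 40 + 0))*(-70) = (94 - 40)*(-70) = 54*(-70) = -3780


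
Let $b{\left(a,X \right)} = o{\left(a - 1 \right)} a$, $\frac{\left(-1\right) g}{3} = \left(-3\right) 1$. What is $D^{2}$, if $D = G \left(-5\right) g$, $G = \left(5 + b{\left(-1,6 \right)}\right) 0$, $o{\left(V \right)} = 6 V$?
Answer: $0$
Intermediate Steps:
$g = 9$ ($g = - 3 \left(\left(-3\right) 1\right) = \left(-3\right) \left(-3\right) = 9$)
$b{\left(a,X \right)} = a \left(-6 + 6 a\right)$ ($b{\left(a,X \right)} = 6 \left(a - 1\right) a = 6 \left(-1 + a\right) a = \left(-6 + 6 a\right) a = a \left(-6 + 6 a\right)$)
$G = 0$ ($G = \left(5 + 6 \left(-1\right) \left(-1 - 1\right)\right) 0 = \left(5 + 6 \left(-1\right) \left(-2\right)\right) 0 = \left(5 + 12\right) 0 = 17 \cdot 0 = 0$)
$D = 0$ ($D = 0 \left(-5\right) 9 = 0 \cdot 9 = 0$)
$D^{2} = 0^{2} = 0$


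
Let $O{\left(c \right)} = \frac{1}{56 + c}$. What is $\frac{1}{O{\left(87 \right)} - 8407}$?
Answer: $- \frac{143}{1202200} \approx -0.00011895$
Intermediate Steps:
$\frac{1}{O{\left(87 \right)} - 8407} = \frac{1}{\frac{1}{56 + 87} - 8407} = \frac{1}{\frac{1}{143} - 8407} = \frac{1}{- \frac{1202200}{143}} = - \frac{143}{1202200}$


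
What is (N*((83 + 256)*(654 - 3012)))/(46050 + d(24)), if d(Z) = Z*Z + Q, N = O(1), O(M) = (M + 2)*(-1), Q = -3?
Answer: 799362/15541 ≈ 51.436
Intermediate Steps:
O(M) = -2 - M (O(M) = (2 + M)*(-1) = -2 - M)
N = -3 (N = -2 - 1*1 = -2 - 1 = -3)
d(Z) = -3 + Z**2 (d(Z) = Z*Z - 3 = Z**2 - 3 = -3 + Z**2)
(N*((83 + 256)*(654 - 3012)))/(46050 + d(24)) = (-3*(83 + 256)*(654 - 3012))/(46050 + (-3 + 24**2)) = (-1017*(-2358))/(46050 + (-3 + 576)) = (-3*(-799362))/(46050 + 573) = 2398086/46623 = 2398086*(1/46623) = 799362/15541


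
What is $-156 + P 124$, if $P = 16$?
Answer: $1828$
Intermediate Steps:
$-156 + P 124 = -156 + 16 \cdot 124 = -156 + 1984 = 1828$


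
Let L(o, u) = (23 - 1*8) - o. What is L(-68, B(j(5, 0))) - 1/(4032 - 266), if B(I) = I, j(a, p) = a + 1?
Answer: 312577/3766 ≈ 83.000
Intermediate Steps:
j(a, p) = 1 + a
L(o, u) = 15 - o (L(o, u) = (23 - 8) - o = 15 - o)
L(-68, B(j(5, 0))) - 1/(4032 - 266) = (15 - 1*(-68)) - 1/(4032 - 266) = (15 + 68) - 1/3766 = 83 - 1*1/3766 = 83 - 1/3766 = 312577/3766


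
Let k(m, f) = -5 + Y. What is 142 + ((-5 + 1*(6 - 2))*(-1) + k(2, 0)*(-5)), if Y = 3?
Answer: 153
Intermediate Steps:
k(m, f) = -2 (k(m, f) = -5 + 3 = -2)
142 + ((-5 + 1*(6 - 2))*(-1) + k(2, 0)*(-5)) = 142 + ((-5 + 1*(6 - 2))*(-1) - 2*(-5)) = 142 + ((-5 + 1*4)*(-1) + 10) = 142 + ((-5 + 4)*(-1) + 10) = 142 + (-1*(-1) + 10) = 142 + (1 + 10) = 142 + 11 = 153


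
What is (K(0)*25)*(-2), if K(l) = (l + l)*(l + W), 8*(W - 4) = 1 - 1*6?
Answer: 0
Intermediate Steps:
W = 27/8 (W = 4 + (1 - 1*6)/8 = 4 + (1 - 6)/8 = 4 + (⅛)*(-5) = 4 - 5/8 = 27/8 ≈ 3.3750)
K(l) = 2*l*(27/8 + l) (K(l) = (l + l)*(l + 27/8) = (2*l)*(27/8 + l) = 2*l*(27/8 + l))
(K(0)*25)*(-2) = (((¼)*0*(27 + 8*0))*25)*(-2) = (((¼)*0*(27 + 0))*25)*(-2) = (((¼)*0*27)*25)*(-2) = (0*25)*(-2) = 0*(-2) = 0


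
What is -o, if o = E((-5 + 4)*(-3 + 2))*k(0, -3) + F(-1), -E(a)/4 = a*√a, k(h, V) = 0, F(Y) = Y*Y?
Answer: -1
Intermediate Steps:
F(Y) = Y²
E(a) = -4*a^(3/2) (E(a) = -4*a*√a = -4*a^(3/2))
o = 1 (o = -4*((-5 + 4)*(-3 + 2))^(3/2)*0 + (-1)² = -4*1^(3/2)*0 + 1 = -4*1*0 + 1 = -4*0 + 1 = 0 + 1 = 1)
-o = -1*1 = -1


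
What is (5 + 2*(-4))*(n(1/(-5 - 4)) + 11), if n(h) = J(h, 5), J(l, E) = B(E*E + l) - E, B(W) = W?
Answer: -278/3 ≈ -92.667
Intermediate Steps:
J(l, E) = l + E**2 - E (J(l, E) = (E*E + l) - E = (E**2 + l) - E = (l + E**2) - E = l + E**2 - E)
n(h) = 20 + h (n(h) = h + 5**2 - 1*5 = h + 25 - 5 = 20 + h)
(5 + 2*(-4))*(n(1/(-5 - 4)) + 11) = (5 + 2*(-4))*((20 + 1/(-5 - 4)) + 11) = (5 - 8)*((20 + 1/(-9)) + 11) = -3*((20 - 1/9) + 11) = -3*(179/9 + 11) = -3*278/9 = -278/3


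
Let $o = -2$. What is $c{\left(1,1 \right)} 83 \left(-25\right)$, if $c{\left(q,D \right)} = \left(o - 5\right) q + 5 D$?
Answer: $4150$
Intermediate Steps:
$c{\left(q,D \right)} = - 7 q + 5 D$ ($c{\left(q,D \right)} = \left(-2 - 5\right) q + 5 D = - 7 q + 5 D$)
$c{\left(1,1 \right)} 83 \left(-25\right) = \left(\left(-7\right) 1 + 5 \cdot 1\right) 83 \left(-25\right) = \left(-7 + 5\right) 83 \left(-25\right) = \left(-2\right) 83 \left(-25\right) = \left(-166\right) \left(-25\right) = 4150$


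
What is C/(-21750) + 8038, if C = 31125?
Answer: 466121/58 ≈ 8036.6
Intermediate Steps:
C/(-21750) + 8038 = 31125/(-21750) + 8038 = 31125*(-1/21750) + 8038 = -83/58 + 8038 = 466121/58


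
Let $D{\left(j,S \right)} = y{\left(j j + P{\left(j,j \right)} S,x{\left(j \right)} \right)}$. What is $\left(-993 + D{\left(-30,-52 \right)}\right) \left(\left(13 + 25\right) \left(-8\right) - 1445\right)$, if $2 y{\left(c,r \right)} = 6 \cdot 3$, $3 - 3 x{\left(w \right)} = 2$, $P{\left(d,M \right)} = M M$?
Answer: $1721016$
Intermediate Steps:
$P{\left(d,M \right)} = M^{2}$
$x{\left(w \right)} = \frac{1}{3}$ ($x{\left(w \right)} = 1 - \frac{2}{3} = \frac{1}{3}$)
$y{\left(c,r \right)} = 9$ ($y{\left(c,r \right)} = \frac{6 \cdot 3}{2} = \frac{1}{2} \cdot 18 = 9$)
$D{\left(j,S \right)} = 9$
$\left(-993 + D{\left(-30,-52 \right)}\right) \left(\left(13 + 25\right) \left(-8\right) - 1445\right) = \left(-993 + 9\right) \left(\left(13 + 25\right) \left(-8\right) - 1445\right) = - 984 \left(38 \left(-8\right) - 1445\right) = - 984 \left(-304 - 1445\right) = \left(-984\right) \left(-1749\right) = 1721016$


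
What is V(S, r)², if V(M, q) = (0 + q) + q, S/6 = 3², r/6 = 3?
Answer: 1296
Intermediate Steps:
r = 18 (r = 6*3 = 18)
S = 54 (S = 6*3² = 6*9 = 54)
V(M, q) = 2*q (V(M, q) = q + q = 2*q)
V(S, r)² = (2*18)² = 36² = 1296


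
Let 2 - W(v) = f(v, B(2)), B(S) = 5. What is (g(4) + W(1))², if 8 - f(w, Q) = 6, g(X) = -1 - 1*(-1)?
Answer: 0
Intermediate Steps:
g(X) = 0 (g(X) = -1 + 1 = 0)
f(w, Q) = 2 (f(w, Q) = 8 - 1*6 = 8 - 6 = 2)
W(v) = 0 (W(v) = 2 - 1*2 = 2 - 2 = 0)
(g(4) + W(1))² = (0 + 0)² = 0² = 0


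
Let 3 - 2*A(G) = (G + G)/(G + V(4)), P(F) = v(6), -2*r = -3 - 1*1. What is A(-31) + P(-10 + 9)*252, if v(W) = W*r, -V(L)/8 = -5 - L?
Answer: 248153/82 ≈ 3026.3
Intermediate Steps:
r = 2 (r = -(-3 - 1*1)/2 = -(-3 - 1)/2 = -½*(-4) = 2)
V(L) = 40 + 8*L (V(L) = -8*(-5 - L) = 40 + 8*L)
v(W) = 2*W (v(W) = W*2 = 2*W)
P(F) = 12 (P(F) = 2*6 = 12)
A(G) = 3/2 - G/(72 + G) (A(G) = 3/2 - (G + G)/(2*(G + (40 + 8*4))) = 3/2 - 2*G/(2*(G + (40 + 32))) = 3/2 - 2*G/(2*(G + 72)) = 3/2 - 2*G/(2*(72 + G)) = 3/2 - G/(72 + G))
A(-31) + P(-10 + 9)*252 = (216 - 31)/(2*(72 - 31)) + 12*252 = (½)*185/41 + 3024 = (½)*(1/41)*185 + 3024 = 185/82 + 3024 = 248153/82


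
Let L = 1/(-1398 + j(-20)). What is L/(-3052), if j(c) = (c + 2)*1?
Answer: 1/4321632 ≈ 2.3139e-7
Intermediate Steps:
j(c) = 2 + c (j(c) = (2 + c)*1 = 2 + c)
L = -1/1416 (L = 1/(-1398 + (2 - 20)) = 1/(-1398 - 18) = 1/(-1416) = -1/1416 ≈ -0.00070621)
L/(-3052) = -1/1416/(-3052) = -1/1416*(-1/3052) = 1/4321632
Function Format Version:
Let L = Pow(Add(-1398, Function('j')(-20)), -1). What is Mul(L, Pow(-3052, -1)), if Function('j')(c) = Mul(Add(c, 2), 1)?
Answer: Rational(1, 4321632) ≈ 2.3139e-7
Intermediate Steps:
Function('j')(c) = Add(2, c) (Function('j')(c) = Mul(Add(2, c), 1) = Add(2, c))
L = Rational(-1, 1416) (L = Pow(Add(-1398, Add(2, -20)), -1) = Pow(Add(-1398, -18), -1) = Pow(-1416, -1) = Rational(-1, 1416) ≈ -0.00070621)
Mul(L, Pow(-3052, -1)) = Mul(Rational(-1, 1416), Pow(-3052, -1)) = Mul(Rational(-1, 1416), Rational(-1, 3052)) = Rational(1, 4321632)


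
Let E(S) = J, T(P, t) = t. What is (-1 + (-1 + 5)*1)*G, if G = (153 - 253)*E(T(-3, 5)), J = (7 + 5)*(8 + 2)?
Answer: -36000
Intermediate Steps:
J = 120 (J = 12*10 = 120)
E(S) = 120
G = -12000 (G = (153 - 253)*120 = -100*120 = -12000)
(-1 + (-1 + 5)*1)*G = (-1 + (-1 + 5)*1)*(-12000) = (-1 + 4*1)*(-12000) = (-1 + 4)*(-12000) = 3*(-12000) = -36000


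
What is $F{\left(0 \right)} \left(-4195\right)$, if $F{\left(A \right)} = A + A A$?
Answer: $0$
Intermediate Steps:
$F{\left(A \right)} = A + A^{2}$
$F{\left(0 \right)} \left(-4195\right) = 0 \left(1 + 0\right) \left(-4195\right) = 0 \cdot 1 \left(-4195\right) = 0 \left(-4195\right) = 0$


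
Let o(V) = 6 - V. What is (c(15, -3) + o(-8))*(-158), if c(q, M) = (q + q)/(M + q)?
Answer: -2607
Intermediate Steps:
c(q, M) = 2*q/(M + q) (c(q, M) = (2*q)/(M + q) = 2*q/(M + q))
(c(15, -3) + o(-8))*(-158) = (2*15/(-3 + 15) + (6 - 1*(-8)))*(-158) = (2*15/12 + (6 + 8))*(-158) = (2*15*(1/12) + 14)*(-158) = (5/2 + 14)*(-158) = (33/2)*(-158) = -2607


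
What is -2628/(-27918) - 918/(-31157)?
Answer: 5972740/48324507 ≈ 0.12360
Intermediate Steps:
-2628/(-27918) - 918/(-31157) = -2628*(-1/27918) - 918*(-1/31157) = 146/1551 + 918/31157 = 5972740/48324507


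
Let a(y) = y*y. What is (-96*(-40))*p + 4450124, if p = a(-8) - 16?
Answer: 4634444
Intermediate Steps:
a(y) = y²
p = 48 (p = (-8)² - 16 = 64 - 16 = 48)
(-96*(-40))*p + 4450124 = -96*(-40)*48 + 4450124 = 3840*48 + 4450124 = 184320 + 4450124 = 4634444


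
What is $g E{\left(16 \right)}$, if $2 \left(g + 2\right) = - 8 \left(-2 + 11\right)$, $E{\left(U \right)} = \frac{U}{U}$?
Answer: $-38$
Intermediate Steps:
$E{\left(U \right)} = 1$
$g = -38$ ($g = -2 + \frac{\left(-8\right) \left(-2 + 11\right)}{2} = -2 + \frac{\left(-8\right) 9}{2} = -2 + \frac{1}{2} \left(-72\right) = -2 - 36 = -38$)
$g E{\left(16 \right)} = \left(-38\right) 1 = -38$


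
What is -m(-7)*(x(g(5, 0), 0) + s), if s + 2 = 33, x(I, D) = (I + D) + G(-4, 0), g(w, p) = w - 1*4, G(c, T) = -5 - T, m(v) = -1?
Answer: 27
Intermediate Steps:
g(w, p) = -4 + w (g(w, p) = w - 4 = -4 + w)
x(I, D) = -5 + D + I (x(I, D) = (I + D) + (-5 - 1*0) = (D + I) + (-5 + 0) = (D + I) - 5 = -5 + D + I)
s = 31 (s = -2 + 33 = 31)
-m(-7)*(x(g(5, 0), 0) + s) = -(-1)*((-5 + 0 + (-4 + 5)) + 31) = -(-1)*((-5 + 0 + 1) + 31) = -(-1)*(-4 + 31) = -(-1)*27 = -1*(-27) = 27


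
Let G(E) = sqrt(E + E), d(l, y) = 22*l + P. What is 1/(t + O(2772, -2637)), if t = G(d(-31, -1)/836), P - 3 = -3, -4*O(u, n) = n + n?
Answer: 100206/132121735 - 4*I*sqrt(589)/132121735 ≈ 0.00075844 - 7.3476e-7*I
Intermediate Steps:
O(u, n) = -n/2 (O(u, n) = -(n + n)/4 = -n/2)
P = 0 (P = 3 - 3 = 0)
d(l, y) = 22*l (d(l, y) = 22*l + 0 = 22*l)
G(E) = sqrt(2)*sqrt(E) (G(E) = sqrt(2*E) = sqrt(2)*sqrt(E))
t = I*sqrt(589)/19 (t = sqrt(2)*sqrt((22*(-31))/836) = sqrt(2)*sqrt(-682*1/836) = sqrt(2)*sqrt(-31/38) = sqrt(2)*(I*sqrt(1178)/38) = I*sqrt(589)/19 ≈ 1.2773*I)
1/(t + O(2772, -2637)) = 1/(I*sqrt(589)/19 - 1/2*(-2637)) = 1/(I*sqrt(589)/19 + 2637/2) = 1/(2637/2 + I*sqrt(589)/19)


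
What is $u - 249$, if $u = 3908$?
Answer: $3659$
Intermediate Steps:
$u - 249 = 3908 - 249 = 3659$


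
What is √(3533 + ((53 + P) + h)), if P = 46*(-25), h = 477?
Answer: √2913 ≈ 53.972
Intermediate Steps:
P = -1150
√(3533 + ((53 + P) + h)) = √(3533 + ((53 - 1150) + 477)) = √(3533 + (-1097 + 477)) = √(3533 - 620) = √2913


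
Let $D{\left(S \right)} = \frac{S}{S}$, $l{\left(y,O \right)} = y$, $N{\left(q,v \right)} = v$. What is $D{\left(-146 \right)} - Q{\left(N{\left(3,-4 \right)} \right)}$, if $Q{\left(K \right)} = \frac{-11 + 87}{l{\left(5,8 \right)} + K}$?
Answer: $-75$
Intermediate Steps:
$D{\left(S \right)} = 1$
$Q{\left(K \right)} = \frac{76}{5 + K}$ ($Q{\left(K \right)} = \frac{-11 + 87}{5 + K} = \frac{76}{5 + K}$)
$D{\left(-146 \right)} - Q{\left(N{\left(3,-4 \right)} \right)} = 1 - \frac{76}{5 - 4} = 1 - \frac{76}{1} = 1 - 76 \cdot 1 = 1 - 76 = -75$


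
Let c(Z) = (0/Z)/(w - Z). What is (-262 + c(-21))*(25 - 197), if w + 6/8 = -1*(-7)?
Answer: 45064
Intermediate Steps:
w = 25/4 (w = -¾ - 1*(-7) = -¾ + 7 = 25/4 ≈ 6.2500)
c(Z) = 0 (c(Z) = (0/Z)/(25/4 - Z) = 0/(25/4 - Z) = 0)
(-262 + c(-21))*(25 - 197) = (-262 + 0)*(25 - 197) = -262*(-172) = 45064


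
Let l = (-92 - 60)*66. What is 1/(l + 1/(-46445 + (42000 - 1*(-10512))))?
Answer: -6067/60864143 ≈ -9.9681e-5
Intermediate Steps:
l = -10032 (l = -152*66 = -10032)
1/(l + 1/(-46445 + (42000 - 1*(-10512)))) = 1/(-10032 + 1/(-46445 + (42000 - 1*(-10512)))) = 1/(-10032 + 1/(-46445 + (42000 + 10512))) = 1/(-10032 + 1/(-46445 + 52512)) = 1/(-10032 + 1/6067) = 1/(-60864143/6067) = -6067/60864143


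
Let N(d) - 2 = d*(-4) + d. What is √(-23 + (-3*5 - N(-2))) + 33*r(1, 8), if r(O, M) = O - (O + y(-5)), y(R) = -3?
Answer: 99 + I*√46 ≈ 99.0 + 6.7823*I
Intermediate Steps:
N(d) = 2 - 3*d (N(d) = 2 + (d*(-4) + d) = 2 + (-4*d + d) = 2 - 3*d)
r(O, M) = 3 (r(O, M) = O - (O - 3) = O - (-3 + O) = O + (3 - O) = 3)
√(-23 + (-3*5 - N(-2))) + 33*r(1, 8) = √(-23 + (-3*5 - (2 - 3*(-2)))) + 33*3 = √(-23 + (-15 - (2 + 6))) + 99 = √(-23 + (-15 - 1*8)) + 99 = √(-23 + (-15 - 8)) + 99 = √(-23 - 23) + 99 = √(-46) + 99 = I*√46 + 99 = 99 + I*√46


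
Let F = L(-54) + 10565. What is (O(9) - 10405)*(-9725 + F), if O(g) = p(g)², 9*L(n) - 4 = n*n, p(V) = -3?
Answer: -108950080/9 ≈ -1.2106e+7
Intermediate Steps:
L(n) = 4/9 + n²/9 (L(n) = 4/9 + (n*n)/9 = 4/9 + n²/9)
O(g) = 9 (O(g) = (-3)² = 9)
F = 98005/9 (F = (4/9 + (⅑)*(-54)²) + 10565 = (4/9 + (⅑)*2916) + 10565 = (4/9 + 324) + 10565 = 2920/9 + 10565 = 98005/9 ≈ 10889.)
(O(9) - 10405)*(-9725 + F) = (9 - 10405)*(-9725 + 98005/9) = -10396*10480/9 = -108950080/9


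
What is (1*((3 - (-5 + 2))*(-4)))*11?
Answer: -264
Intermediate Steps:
(1*((3 - (-5 + 2))*(-4)))*11 = (1*((3 - 1*(-3))*(-4)))*11 = (1*((3 + 3)*(-4)))*11 = (1*(6*(-4)))*11 = (1*(-24))*11 = -24*11 = -264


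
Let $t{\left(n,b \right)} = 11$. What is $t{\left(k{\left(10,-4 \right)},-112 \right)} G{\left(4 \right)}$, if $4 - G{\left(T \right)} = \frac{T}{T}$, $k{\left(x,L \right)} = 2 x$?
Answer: $33$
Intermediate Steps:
$G{\left(T \right)} = 3$ ($G{\left(T \right)} = 4 - \frac{T}{T} = 4 - 1 = 3$)
$t{\left(k{\left(10,-4 \right)},-112 \right)} G{\left(4 \right)} = 11 \cdot 3 = 33$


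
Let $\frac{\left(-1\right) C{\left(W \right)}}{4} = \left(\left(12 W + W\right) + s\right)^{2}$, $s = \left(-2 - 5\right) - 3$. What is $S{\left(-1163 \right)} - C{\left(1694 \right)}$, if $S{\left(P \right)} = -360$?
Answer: $1938112216$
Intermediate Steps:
$s = -10$ ($s = -7 - 3 = -10$)
$C{\left(W \right)} = - 4 \left(-10 + 13 W\right)^{2}$ ($C{\left(W \right)} = - 4 \left(\left(12 W + W\right) - 10\right)^{2} = - 4 \left(13 W - 10\right)^{2} = - 4 \left(-10 + 13 W\right)^{2}$)
$S{\left(-1163 \right)} - C{\left(1694 \right)} = -360 - - 4 \left(-10 + 13 \cdot 1694\right)^{2} = -360 - - 4 \left(-10 + 22022\right)^{2} = -360 - - 4 \cdot 22012^{2} = -360 - \left(-4\right) 484528144 = -360 - -1938112576 = -360 + 1938112576 = 1938112216$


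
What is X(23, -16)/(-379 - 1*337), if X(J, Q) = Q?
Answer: 4/179 ≈ 0.022346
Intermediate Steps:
X(23, -16)/(-379 - 1*337) = -16/(-379 - 1*337) = -16/(-379 - 337) = -16/(-716) = -16*(-1/716) = 4/179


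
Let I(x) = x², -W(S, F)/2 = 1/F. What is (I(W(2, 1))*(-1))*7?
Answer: -28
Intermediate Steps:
W(S, F) = -2/F
(I(W(2, 1))*(-1))*7 = ((-2/1)²*(-1))*7 = ((-2*1)²*(-1))*7 = ((-2)²*(-1))*7 = (4*(-1))*7 = -4*7 = -28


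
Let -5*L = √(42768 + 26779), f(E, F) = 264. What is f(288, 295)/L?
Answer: -1320*√69547/69547 ≈ -5.0054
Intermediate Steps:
L = -√69547/5 (L = -√(42768 + 26779)/5 = -√69547/5 ≈ -52.744)
f(288, 295)/L = 264/((-√69547/5)) = 264*(-5*√69547/69547) = -1320*√69547/69547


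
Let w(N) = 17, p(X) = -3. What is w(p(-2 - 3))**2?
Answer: 289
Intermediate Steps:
w(p(-2 - 3))**2 = 17**2 = 289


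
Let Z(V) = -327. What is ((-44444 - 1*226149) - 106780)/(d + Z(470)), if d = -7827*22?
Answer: 125791/57507 ≈ 2.1874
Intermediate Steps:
d = -172194
((-44444 - 1*226149) - 106780)/(d + Z(470)) = ((-44444 - 1*226149) - 106780)/(-172194 - 327) = ((-44444 - 226149) - 106780)/(-172521) = (-270593 - 106780)*(-1/172521) = -377373*(-1/172521) = 125791/57507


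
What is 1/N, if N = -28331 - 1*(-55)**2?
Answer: -1/31356 ≈ -3.1892e-5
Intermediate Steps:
N = -31356 (N = -28331 - 1*3025 = -28331 - 3025 = -31356)
1/N = 1/(-31356) = -1/31356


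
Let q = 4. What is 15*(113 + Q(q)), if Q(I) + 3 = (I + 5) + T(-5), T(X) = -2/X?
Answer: 1791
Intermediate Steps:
Q(I) = 12/5 + I (Q(I) = -3 + ((I + 5) - 2/(-5)) = -3 + ((5 + I) - 2*(-⅕)) = -3 + ((5 + I) + ⅖) = -3 + (27/5 + I) = 12/5 + I)
15*(113 + Q(q)) = 15*(113 + (12/5 + 4)) = 15*(113 + 32/5) = 15*(597/5) = 1791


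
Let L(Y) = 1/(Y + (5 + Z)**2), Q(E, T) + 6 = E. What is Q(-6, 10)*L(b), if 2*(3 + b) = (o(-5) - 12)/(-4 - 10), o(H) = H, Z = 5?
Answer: -112/911 ≈ -0.12294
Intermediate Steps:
Q(E, T) = -6 + E
b = -67/28 (b = -3 + ((-5 - 12)/(-4 - 10))/2 = -3 + (-17/(-14))/2 = -3 + (-17*(-1/14))/2 = -3 + (1/2)*(17/14) = -3 + 17/28 = -67/28 ≈ -2.3929)
L(Y) = 1/(100 + Y) (L(Y) = 1/(Y + (5 + 5)**2) = 1/(Y + 10**2) = 1/(Y + 100) = 1/(100 + Y))
Q(-6, 10)*L(b) = (-6 - 6)/(100 - 67/28) = -12/2733/28 = -12*28/2733 = -112/911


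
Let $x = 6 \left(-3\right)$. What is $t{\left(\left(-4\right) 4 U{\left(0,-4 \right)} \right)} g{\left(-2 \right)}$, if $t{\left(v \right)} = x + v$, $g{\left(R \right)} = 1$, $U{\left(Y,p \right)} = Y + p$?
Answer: $46$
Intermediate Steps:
$x = -18$
$t{\left(v \right)} = -18 + v$
$t{\left(\left(-4\right) 4 U{\left(0,-4 \right)} \right)} g{\left(-2 \right)} = \left(-18 + \left(-4\right) 4 \left(0 - 4\right)\right) 1 = \left(-18 - -64\right) 1 = \left(-18 + 64\right) 1 = 46 \cdot 1 = 46$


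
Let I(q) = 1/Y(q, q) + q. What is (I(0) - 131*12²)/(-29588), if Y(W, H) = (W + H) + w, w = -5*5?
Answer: 36277/56900 ≈ 0.63756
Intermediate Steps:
w = -25
Y(W, H) = -25 + H + W (Y(W, H) = (W + H) - 25 = (H + W) - 25 = -25 + H + W)
I(q) = q + 1/(-25 + 2*q) (I(q) = 1/(-25 + q + q) + q = 1/(-25 + 2*q) + q = q + 1/(-25 + 2*q))
(I(0) - 131*12²)/(-29588) = ((0 + 1/(-25 + 2*0)) - 131*12²)/(-29588) = ((0 + 1/(-25 + 0)) - 131*144)*(-1/29588) = ((0 + 1/(-25)) - 18864)*(-1/29588) = ((0 - 1/25) - 18864)*(-1/29588) = (-1/25 - 18864)*(-1/29588) = -471601/25*(-1/29588) = 36277/56900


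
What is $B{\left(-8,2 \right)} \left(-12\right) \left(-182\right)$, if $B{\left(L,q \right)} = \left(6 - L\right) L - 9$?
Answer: $-264264$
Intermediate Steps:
$B{\left(L,q \right)} = -9 + L \left(6 - L\right)$ ($B{\left(L,q \right)} = L \left(6 - L\right) - 9 = -9 + L \left(6 - L\right)$)
$B{\left(-8,2 \right)} \left(-12\right) \left(-182\right) = \left(-9 - \left(-8\right)^{2} + 6 \left(-8\right)\right) \left(-12\right) \left(-182\right) = \left(-9 - 64 - 48\right) \left(-12\right) \left(-182\right) = \left(-121\right) \left(-12\right) \left(-182\right) = 1452 \left(-182\right) = -264264$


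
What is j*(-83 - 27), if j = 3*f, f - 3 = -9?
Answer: 1980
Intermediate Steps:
f = -6 (f = 3 - 9 = -6)
j = -18 (j = 3*(-6) = -18)
j*(-83 - 27) = -18*(-83 - 27) = -18*(-110) = 1980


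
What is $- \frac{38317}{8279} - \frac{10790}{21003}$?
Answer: $- \frac{894102361}{173883837} \approx -5.142$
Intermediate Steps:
$- \frac{38317}{8279} - \frac{10790}{21003} = - \frac{894102361}{173883837}$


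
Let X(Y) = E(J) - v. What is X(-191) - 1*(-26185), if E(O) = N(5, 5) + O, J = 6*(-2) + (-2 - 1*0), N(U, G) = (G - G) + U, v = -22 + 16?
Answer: 26182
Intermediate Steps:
v = -6
N(U, G) = U (N(U, G) = 0 + U = U)
J = -14 (J = -12 + (-2 + 0) = -12 - 2 = -14)
E(O) = 5 + O
X(Y) = -3 (X(Y) = (5 - 14) - 1*(-6) = -9 + 6 = -3)
X(-191) - 1*(-26185) = -3 - 1*(-26185) = -3 + 26185 = 26182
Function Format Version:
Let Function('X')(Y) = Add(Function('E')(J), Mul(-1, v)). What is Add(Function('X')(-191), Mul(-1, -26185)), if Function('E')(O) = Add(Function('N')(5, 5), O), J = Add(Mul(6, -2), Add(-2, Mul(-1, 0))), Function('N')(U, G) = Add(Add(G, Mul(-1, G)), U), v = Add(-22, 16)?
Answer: 26182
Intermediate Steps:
v = -6
Function('N')(U, G) = U (Function('N')(U, G) = Add(0, U) = U)
J = -14 (J = Add(-12, Add(-2, 0)) = Add(-12, -2) = -14)
Function('E')(O) = Add(5, O)
Function('X')(Y) = -3 (Function('X')(Y) = Add(Add(5, -14), Mul(-1, -6)) = Add(-9, 6) = -3)
Add(Function('X')(-191), Mul(-1, -26185)) = Add(-3, Mul(-1, -26185)) = Add(-3, 26185) = 26182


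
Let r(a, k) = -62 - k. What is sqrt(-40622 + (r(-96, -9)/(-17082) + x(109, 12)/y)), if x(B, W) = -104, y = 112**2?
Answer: I*sqrt(1032552982787066)/159432 ≈ 201.55*I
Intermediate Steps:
y = 12544
sqrt(-40622 + (r(-96, -9)/(-17082) + x(109, 12)/y)) = sqrt(-40622 + ((-62 - 1*(-9))/(-17082) - 104/12544)) = sqrt(-40622 + ((-62 + 9)*(-1/17082) - 104*1/12544)) = sqrt(-40622 + (-53*(-1/17082) - 13/1568)) = sqrt(-40622 + (53/17082 - 13/1568)) = sqrt(-40622 - 69481/13392288) = sqrt(-544021592617/13392288) = I*sqrt(1032552982787066)/159432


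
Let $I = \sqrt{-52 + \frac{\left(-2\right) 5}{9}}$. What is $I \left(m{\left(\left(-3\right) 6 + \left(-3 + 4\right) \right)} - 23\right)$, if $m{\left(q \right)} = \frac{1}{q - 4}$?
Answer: $- \frac{484 i \sqrt{478}}{63} \approx - 167.97 i$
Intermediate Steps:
$I = \frac{i \sqrt{478}}{3}$ ($I = \sqrt{-52 - \frac{10}{9}} = \sqrt{- \frac{478}{9}} = \frac{i \sqrt{478}}{3} \approx 7.2877 i$)
$m{\left(q \right)} = \frac{1}{-4 + q}$
$I \left(m{\left(\left(-3\right) 6 + \left(-3 + 4\right) \right)} - 23\right) = \frac{i \sqrt{478}}{3} \left(\frac{1}{-4 + \left(\left(-3\right) 6 + \left(-3 + 4\right)\right)} - 23\right) = \frac{i \sqrt{478}}{3} \left(\frac{1}{-4 + \left(-18 + 1\right)} - 23\right) = \frac{i \sqrt{478}}{3} \left(\frac{1}{-4 - 17} - 23\right) = \frac{i \sqrt{478}}{3} \left(\frac{1}{-21} - 23\right) = \frac{i \sqrt{478}}{3} \left(- \frac{1}{21} - 23\right) = \frac{i \sqrt{478}}{3} \left(- \frac{484}{21}\right) = - \frac{484 i \sqrt{478}}{63}$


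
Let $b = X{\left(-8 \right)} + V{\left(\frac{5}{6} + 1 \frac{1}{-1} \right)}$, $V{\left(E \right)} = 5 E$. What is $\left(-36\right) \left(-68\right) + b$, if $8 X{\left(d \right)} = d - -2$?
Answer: $\frac{29357}{12} \approx 2446.4$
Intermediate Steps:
$X{\left(d \right)} = \frac{1}{4} + \frac{d}{8}$ ($X{\left(d \right)} = \frac{d - -2}{8} = \frac{d + 2}{8} = \frac{2 + d}{8} = \frac{1}{4} + \frac{d}{8}$)
$b = - \frac{19}{12}$ ($b = \left(\frac{1}{4} + \frac{1}{8} \left(-8\right)\right) + 5 \left(\frac{5}{6} + 1 \frac{1}{-1}\right) = \left(\frac{1}{4} - 1\right) + 5 \left(5 \cdot \frac{1}{6} + 1 \left(-1\right)\right) = - \frac{3}{4} + 5 \left(\frac{5}{6} - 1\right) = - \frac{3}{4} + 5 \left(- \frac{1}{6}\right) = - \frac{3}{4} - \frac{5}{6} = - \frac{19}{12} \approx -1.5833$)
$\left(-36\right) \left(-68\right) + b = \left(-36\right) \left(-68\right) - \frac{19}{12} = 2448 - \frac{19}{12} = \frac{29357}{12}$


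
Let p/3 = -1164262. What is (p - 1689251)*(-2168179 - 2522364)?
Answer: 24306567376091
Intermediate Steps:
p = -3492786 (p = 3*(-1164262) = -3492786)
(p - 1689251)*(-2168179 - 2522364) = (-3492786 - 1689251)*(-2168179 - 2522364) = -5182037*(-4690543) = 24306567376091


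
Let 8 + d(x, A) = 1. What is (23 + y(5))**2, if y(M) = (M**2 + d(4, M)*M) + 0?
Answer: 169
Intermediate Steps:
d(x, A) = -7 (d(x, A) = -8 + 1 = -7)
y(M) = M**2 - 7*M (y(M) = (M**2 - 7*M) + 0 = M**2 - 7*M)
(23 + y(5))**2 = (23 + 5*(-7 + 5))**2 = (23 + 5*(-2))**2 = (23 - 10)**2 = 13**2 = 169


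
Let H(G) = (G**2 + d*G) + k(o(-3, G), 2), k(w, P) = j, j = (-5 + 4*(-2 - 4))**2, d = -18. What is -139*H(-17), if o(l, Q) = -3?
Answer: -199604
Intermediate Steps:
j = 841 (j = (-5 + 4*(-6))**2 = (-5 - 24)**2 = (-29)**2 = 841)
k(w, P) = 841
H(G) = 841 + G**2 - 18*G (H(G) = (G**2 - 18*G) + 841 = 841 + G**2 - 18*G)
-139*H(-17) = -139*(841 + (-17)**2 - 18*(-17)) = -139*(841 + 289 + 306) = -139*1436 = -199604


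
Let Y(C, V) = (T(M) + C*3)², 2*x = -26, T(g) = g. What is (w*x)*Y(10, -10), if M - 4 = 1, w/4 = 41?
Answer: -2611700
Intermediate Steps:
w = 164 (w = 4*41 = 164)
M = 5 (M = 4 + 1 = 5)
x = -13 (x = (½)*(-26) = -13)
Y(C, V) = (5 + 3*C)² (Y(C, V) = (5 + C*3)² = (5 + 3*C)²)
(w*x)*Y(10, -10) = (164*(-13))*(5 + 3*10)² = -2132*(5 + 30)² = -2132*35² = -2132*1225 = -2611700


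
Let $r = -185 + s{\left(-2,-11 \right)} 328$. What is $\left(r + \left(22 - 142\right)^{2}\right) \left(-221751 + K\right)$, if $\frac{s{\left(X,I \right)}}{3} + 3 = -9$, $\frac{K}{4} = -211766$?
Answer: $-2572637705$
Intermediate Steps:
$K = -847064$ ($K = 4 \left(-211766\right) = -847064$)
$s{\left(X,I \right)} = -36$ ($s{\left(X,I \right)} = -9 + 3 \left(-9\right) = -9 - 27 = -36$)
$r = -11993$ ($r = -185 - 11808 = -11993$)
$\left(r + \left(22 - 142\right)^{2}\right) \left(-221751 + K\right) = \left(-11993 + \left(22 - 142\right)^{2}\right) \left(-221751 - 847064\right) = \left(-11993 + \left(-120\right)^{2}\right) \left(-1068815\right) = \left(-11993 + 14400\right) \left(-1068815\right) = 2407 \left(-1068815\right) = -2572637705$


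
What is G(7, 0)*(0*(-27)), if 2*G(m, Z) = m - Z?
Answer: 0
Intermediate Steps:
G(m, Z) = m/2 - Z/2 (G(m, Z) = (m - Z)/2 = m/2 - Z/2)
G(7, 0)*(0*(-27)) = ((½)*7 - ½*0)*(0*(-27)) = (7/2 + 0)*0 = (7/2)*0 = 0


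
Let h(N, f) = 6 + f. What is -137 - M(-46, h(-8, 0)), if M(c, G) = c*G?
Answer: 139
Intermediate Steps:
M(c, G) = G*c
-137 - M(-46, h(-8, 0)) = -137 - (6 + 0)*(-46) = -137 - 6*(-46) = -137 - 1*(-276) = -137 + 276 = 139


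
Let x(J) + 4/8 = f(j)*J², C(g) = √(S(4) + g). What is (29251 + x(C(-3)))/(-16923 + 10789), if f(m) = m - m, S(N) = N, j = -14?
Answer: -58501/12268 ≈ -4.7686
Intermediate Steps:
f(m) = 0
C(g) = √(4 + g)
x(J) = -½ (x(J) = -½ + 0*J² = -½ + 0 = -½)
(29251 + x(C(-3)))/(-16923 + 10789) = (29251 - ½)/(-16923 + 10789) = (58501/2)/(-6134) = (58501/2)*(-1/6134) = -58501/12268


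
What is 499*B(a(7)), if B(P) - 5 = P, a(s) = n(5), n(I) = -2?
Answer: 1497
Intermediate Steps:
a(s) = -2
B(P) = 5 + P
499*B(a(7)) = 499*(5 - 2) = 499*3 = 1497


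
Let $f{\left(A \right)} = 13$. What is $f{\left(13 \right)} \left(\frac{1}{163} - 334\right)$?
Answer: $- \frac{707733}{163} \approx -4341.9$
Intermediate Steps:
$f{\left(13 \right)} \left(\frac{1}{163} - 334\right) = 13 \left(\frac{1}{163} - 334\right) = 13 \left(- \frac{54441}{163}\right) = - \frac{707733}{163}$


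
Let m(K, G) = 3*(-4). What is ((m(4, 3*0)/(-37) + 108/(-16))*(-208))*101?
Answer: 4994652/37 ≈ 1.3499e+5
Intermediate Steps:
m(K, G) = -12
((m(4, 3*0)/(-37) + 108/(-16))*(-208))*101 = ((-12/(-37) + 108/(-16))*(-208))*101 = ((-12*(-1/37) + 108*(-1/16))*(-208))*101 = ((12/37 - 27/4)*(-208))*101 = -951/148*(-208)*101 = (49452/37)*101 = 4994652/37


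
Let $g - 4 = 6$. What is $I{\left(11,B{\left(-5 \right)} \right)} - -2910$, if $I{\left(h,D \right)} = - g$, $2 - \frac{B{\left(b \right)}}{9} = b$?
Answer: $2900$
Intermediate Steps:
$g = 10$ ($g = 4 + 6 = 10$)
$B{\left(b \right)} = 18 - 9 b$
$I{\left(h,D \right)} = -10$ ($I{\left(h,D \right)} = \left(-1\right) 10 = -10$)
$I{\left(11,B{\left(-5 \right)} \right)} - -2910 = -10 - -2910 = -10 + 2910 = 2900$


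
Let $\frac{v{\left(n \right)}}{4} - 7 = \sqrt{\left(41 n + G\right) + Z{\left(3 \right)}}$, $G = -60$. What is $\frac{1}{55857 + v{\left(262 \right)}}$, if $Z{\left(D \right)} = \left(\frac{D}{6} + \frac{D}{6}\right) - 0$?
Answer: $\frac{55885}{3122962297} - \frac{12 \sqrt{1187}}{3122962297} \approx 1.7762 \cdot 10^{-5}$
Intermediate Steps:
$Z{\left(D \right)} = \frac{D}{3}$ ($Z{\left(D \right)} = \left(D \frac{1}{6} + D \frac{1}{6}\right) + 0 = \left(\frac{D}{6} + \frac{D}{6}\right) + 0 = \frac{D}{3} + 0 = \frac{D}{3}$)
$v{\left(n \right)} = 28 + 4 \sqrt{-59 + 41 n}$ ($v{\left(n \right)} = 28 + 4 \sqrt{\left(41 n - 60\right) + \frac{1}{3} \cdot 3} = 28 + 4 \sqrt{\left(-60 + 41 n\right) + 1} = 28 + 4 \sqrt{-59 + 41 n}$)
$\frac{1}{55857 + v{\left(262 \right)}} = \frac{1}{55857 + \left(28 + 4 \sqrt{-59 + 41 \cdot 262}\right)} = \frac{1}{55857 + \left(28 + 4 \sqrt{-59 + 10742}\right)} = \frac{1}{55857 + \left(28 + 4 \sqrt{10683}\right)} = \frac{1}{55857 + \left(28 + 4 \cdot 3 \sqrt{1187}\right)} = \frac{1}{55857 + \left(28 + 12 \sqrt{1187}\right)} = \frac{1}{55885 + 12 \sqrt{1187}}$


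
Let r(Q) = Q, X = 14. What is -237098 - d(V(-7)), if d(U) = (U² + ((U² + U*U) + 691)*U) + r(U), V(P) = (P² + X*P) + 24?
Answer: -189173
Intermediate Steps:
V(P) = 24 + P² + 14*P (V(P) = (P² + 14*P) + 24 = 24 + P² + 14*P)
d(U) = U + U² + U*(691 + 2*U²) (d(U) = (U² + ((U² + U*U) + 691)*U) + U = (U² + ((U² + U²) + 691)*U) + U = (U² + (2*U² + 691)*U) + U = (U² + (691 + 2*U²)*U) + U = (U² + U*(691 + 2*U²)) + U = U + U² + U*(691 + 2*U²))
-237098 - d(V(-7)) = -237098 - (24 + (-7)² + 14*(-7))*(692 + (24 + (-7)² + 14*(-7)) + 2*(24 + (-7)² + 14*(-7))²) = -237098 - (24 + 49 - 98)*(692 + (24 + 49 - 98) + 2*(24 + 49 - 98)²) = -237098 - (-25)*(692 - 25 + 2*(-25)²) = -237098 - (-25)*(692 - 25 + 2*625) = -237098 - (-25)*(692 - 25 + 1250) = -237098 - (-25)*1917 = -237098 - 1*(-47925) = -237098 + 47925 = -189173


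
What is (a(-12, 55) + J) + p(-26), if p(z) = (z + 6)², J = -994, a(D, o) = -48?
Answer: -642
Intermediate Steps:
p(z) = (6 + z)²
(a(-12, 55) + J) + p(-26) = (-48 - 994) + (6 - 26)² = -1042 + (-20)² = -1042 + 400 = -642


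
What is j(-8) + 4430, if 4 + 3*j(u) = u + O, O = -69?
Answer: 4403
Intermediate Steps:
j(u) = -73/3 + u/3 (j(u) = -4/3 + (u - 69)/3 = -4/3 + (-69 + u)/3 = -4/3 + (-23 + u/3) = -73/3 + u/3)
j(-8) + 4430 = (-73/3 + (1/3)*(-8)) + 4430 = (-73/3 - 8/3) + 4430 = -27 + 4430 = 4403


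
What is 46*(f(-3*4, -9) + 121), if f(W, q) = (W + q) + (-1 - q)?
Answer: 4968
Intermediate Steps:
f(W, q) = -1 + W
46*(f(-3*4, -9) + 121) = 46*((-1 - 3*4) + 121) = 46*((-1 - 12) + 121) = 46*(-13 + 121) = 46*108 = 4968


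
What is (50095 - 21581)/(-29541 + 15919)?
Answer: -14257/6811 ≈ -2.0932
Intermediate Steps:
(50095 - 21581)/(-29541 + 15919) = 28514/(-13622) = 28514*(-1/13622) = -14257/6811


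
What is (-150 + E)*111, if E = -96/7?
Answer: -127206/7 ≈ -18172.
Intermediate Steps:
E = -96/7 (E = -96*⅐ = -96/7 ≈ -13.714)
(-150 + E)*111 = (-150 - 96/7)*111 = -1146/7*111 = -127206/7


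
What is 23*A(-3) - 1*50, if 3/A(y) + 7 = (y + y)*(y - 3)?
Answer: -1381/29 ≈ -47.621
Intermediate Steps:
A(y) = 3/(-7 + 2*y*(-3 + y)) (A(y) = 3/(-7 + (y + y)*(y - 3)) = 3/(-7 + (2*y)*(-3 + y)) = 3/(-7 + 2*y*(-3 + y)))
23*A(-3) - 1*50 = 23*(3/(-7 - 6*(-3) + 2*(-3)**2)) - 1*50 = 23*(3/(-7 + 18 + 2*9)) - 50 = 23*(3/(-7 + 18 + 18)) - 50 = 23*(3/29) - 50 = 69/29 - 50 = -1381/29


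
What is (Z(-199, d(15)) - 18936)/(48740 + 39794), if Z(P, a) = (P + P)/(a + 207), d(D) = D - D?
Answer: -1960075/9163269 ≈ -0.21391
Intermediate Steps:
d(D) = 0
Z(P, a) = 2*P/(207 + a) (Z(P, a) = (2*P)/(207 + a) = 2*P/(207 + a))
(Z(-199, d(15)) - 18936)/(48740 + 39794) = (2*(-199)/(207 + 0) - 18936)/(48740 + 39794) = (2*(-199)/207 - 18936)/88534 = (2*(-199)*(1/207) - 18936)*(1/88534) = (-398/207 - 18936)*(1/88534) = -3920150/207*1/88534 = -1960075/9163269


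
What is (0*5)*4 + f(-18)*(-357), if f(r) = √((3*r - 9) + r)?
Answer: -3213*I ≈ -3213.0*I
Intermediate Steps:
f(r) = √(-9 + 4*r) (f(r) = √((-9 + 3*r) + r) = √(-9 + 4*r))
(0*5)*4 + f(-18)*(-357) = (0*5)*4 + √(-9 + 4*(-18))*(-357) = 0*4 + √(-9 - 72)*(-357) = 0 + √(-81)*(-357) = 0 + (9*I)*(-357) = 0 - 3213*I = -3213*I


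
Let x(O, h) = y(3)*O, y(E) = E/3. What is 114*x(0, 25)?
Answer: 0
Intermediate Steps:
y(E) = E/3 (y(E) = E*(1/3) = E/3)
x(O, h) = O (x(O, h) = ((1/3)*3)*O = 1*O = O)
114*x(0, 25) = 114*0 = 0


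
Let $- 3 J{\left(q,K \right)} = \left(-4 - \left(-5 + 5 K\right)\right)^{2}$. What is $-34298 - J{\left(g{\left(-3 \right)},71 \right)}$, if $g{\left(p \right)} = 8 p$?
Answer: $7474$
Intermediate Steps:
$J{\left(q,K \right)} = - \frac{\left(1 - 5 K\right)^{2}}{3}$ ($J{\left(q,K \right)} = - \frac{\left(-4 - \left(-5 + 5 K\right)\right)^{2}}{3} = - \frac{\left(1 - 5 K\right)^{2}}{3}$)
$-34298 - J{\left(g{\left(-3 \right)},71 \right)} = -34298 - - \frac{\left(-1 + 5 \cdot 71\right)^{2}}{3} = -34298 - - \frac{\left(-1 + 355\right)^{2}}{3} = -34298 - - \frac{354^{2}}{3} = -34298 - \left(- \frac{1}{3}\right) 125316 = -34298 - -41772 = -34298 + 41772 = 7474$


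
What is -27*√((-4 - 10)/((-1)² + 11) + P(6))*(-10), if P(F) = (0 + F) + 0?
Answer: 45*√174 ≈ 593.59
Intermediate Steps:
P(F) = F (P(F) = F + 0 = F)
-27*√((-4 - 10)/((-1)² + 11) + P(6))*(-10) = -27*√((-4 - 10)/((-1)² + 11) + 6)*(-10) = -27*√(-14/(1 + 11) + 6)*(-10) = -27*√(-14/12 + 6)*(-10) = -27*√(-14*1/12 + 6)*(-10) = -27*√(-7/6 + 6)*(-10) = -9*√174/2*(-10) = 45*√174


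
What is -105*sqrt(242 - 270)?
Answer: -210*I*sqrt(7) ≈ -555.61*I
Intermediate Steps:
-105*sqrt(242 - 270) = -210*I*sqrt(7)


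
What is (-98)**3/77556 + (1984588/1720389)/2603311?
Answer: -351276968087688670/28945887270368277 ≈ -12.136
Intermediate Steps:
(-98)**3/77556 + (1984588/1720389)/2603311 = -941192*1/77556 + (1984588*(1/1720389))*(1/2603311) = -235298/19389 + (1984588/1720389)*(1/2603311) = -235298/19389 + 1984588/4478707607979 = -351276968087688670/28945887270368277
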